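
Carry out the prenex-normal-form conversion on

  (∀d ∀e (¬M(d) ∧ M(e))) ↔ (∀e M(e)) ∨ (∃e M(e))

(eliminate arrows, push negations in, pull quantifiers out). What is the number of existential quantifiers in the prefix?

First replace A → B with ¬A ∨ B; A ↔ B as (¬A ∨ B) ∧ (¬B ∨ A).
  (¬(∀d ∀e (¬M(d) ∧ M(e))) ∨ (∀e M(e)) ∨ (∃e M(e))) ∧ (¬((∀e M(e)) ∨ (∃e M(e))) ∨ (∀d ∀e (¬M(d) ∧ M(e))))
Move each ¬ inward, flipping quantifiers it crosses:
  ((∃d ∃e (M(d) ∨ ¬M(e))) ∨ (∀e M(e)) ∨ (∃e M(e))) ∧ ((∃e ¬M(e)) ∧ (∀e ¬M(e)) ∨ (∀d ∀e (¬M(d) ∧ M(e))))
Give each quantifier a distinct variable: e↦y, e↦w, e↦a, e↦x1, d↦v1, e↦p.
  ((∃d ∃e (M(d) ∨ ¬M(e))) ∨ (∀y M(y)) ∨ (∃w M(w))) ∧ ((∃a ¬M(a)) ∧ (∀x1 ¬M(x1)) ∨ (∀v1 ∀p (¬M(v1) ∧ M(p))))
Pull the quantifiers to the front (each side's bound variable is not free in the other side):
  ∃d ∃e ∀y ∃w ∃a ∀x1 ∀v1 ∀p ((M(d) ∨ ¬M(e) ∨ M(y) ∨ M(w)) ∧ (¬M(a) ∧ ¬M(x1) ∨ ¬M(v1) ∧ M(p)))
The prefix is ∃d ∃e ∀y ∃w ∃a ∀x1 ∀v1 ∀p: 4 universal, 4 existential.

4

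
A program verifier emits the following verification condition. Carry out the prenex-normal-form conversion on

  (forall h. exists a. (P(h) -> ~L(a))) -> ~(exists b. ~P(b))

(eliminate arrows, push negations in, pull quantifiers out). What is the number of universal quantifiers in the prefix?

Rewrite implications/biconditionals: A → B as ¬A ∨ B.
  ~(forall h. exists a. (~P(h) | ~L(a))) | ~(exists b. ~P(b))
Drive negations inward (¬∀x A ≡ ∃x ¬A, ¬∃x A ≡ ∀x ¬A, De Morgan for ∧/∨):
  (exists h. forall a. (P(h) & L(a))) | (forall b. P(b))
All bound variables are already distinct, so no renaming is needed.
Pull the quantifiers to the front (each side's bound variable is not free in the other side):
  exists h. forall a. forall b. (P(h) & L(a) | P(b))
The prefix is exists h forall a forall b: 2 universal, 1 existential.

2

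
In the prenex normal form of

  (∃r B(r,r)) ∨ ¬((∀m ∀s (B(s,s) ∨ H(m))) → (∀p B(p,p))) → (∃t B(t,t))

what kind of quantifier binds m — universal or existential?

existential

Rewrite implications/biconditionals: A → B as ¬A ∨ B.
  ¬((∃r B(r,r)) ∨ ¬(¬(∀m ∀s (B(s,s) ∨ H(m))) ∨ (∀p B(p,p)))) ∨ (∃t B(t,t))
Push ¬ through the quantifiers and connectives to reach negation normal form:
  (∀r ¬B(r,r)) ∧ ((∃m ∃s (¬B(s,s) ∧ ¬H(m))) ∨ (∀p B(p,p))) ∨ (∃t B(t,t))
Finally move all quantifiers to the prefix:
  ∀r ∃m ∃s ∀p ∃t (¬B(r,r) ∧ (¬B(s,s) ∧ ¬H(m) ∨ B(p,p)) ∨ B(t,t))
The quantifier ∀m sits under an odd number of negations (counting the antecedent side of each →), so it flips to ∃m.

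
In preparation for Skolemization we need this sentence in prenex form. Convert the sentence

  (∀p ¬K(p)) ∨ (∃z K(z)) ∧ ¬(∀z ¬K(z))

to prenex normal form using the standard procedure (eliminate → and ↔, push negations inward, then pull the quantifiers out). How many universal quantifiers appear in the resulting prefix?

1

Push ¬ through the quantifiers and connectives to reach negation normal form:
  (∀p ¬K(p)) ∨ (∃z K(z)) ∧ (∃z K(z))
Give each quantifier a distinct variable: z↦s.
  (∀p ¬K(p)) ∨ (∃z K(z)) ∧ (∃s K(s))
Extract every quantifier outward, since the variables are now distinct and don't occur free across branches:
  ∀p ∃z ∃s (¬K(p) ∨ K(z) ∧ K(s))
The prefix is ∀p ∃z ∃s: 1 universal, 2 existential.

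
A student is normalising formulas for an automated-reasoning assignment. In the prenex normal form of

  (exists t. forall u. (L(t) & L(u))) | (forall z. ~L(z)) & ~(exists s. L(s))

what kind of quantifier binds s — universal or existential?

Drive negations inward (¬∀x A ≡ ∃x ¬A, ¬∃x A ≡ ∀x ¬A, De Morgan for ∧/∨):
  (exists t. forall u. (L(t) & L(u))) | (forall z. ~L(z)) & (forall s. ~L(s))
All bound variables are already distinct, so no renaming is needed.
Pull the quantifiers to the front (each side's bound variable is not free in the other side):
  exists t. forall u. forall z. forall s. (L(t) & L(u) | ~L(z) & ~L(s))
The quantifier exists s sits under an odd number of negations, so it flips to forall s.

universal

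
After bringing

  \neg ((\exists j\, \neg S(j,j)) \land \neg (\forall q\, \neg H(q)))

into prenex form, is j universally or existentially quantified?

Move each ¬ inward, flipping quantifiers it crosses:
  (\forall j\, S(j,j)) \lor (\forall q\, \neg H(q))
All bound variables are already distinct, so no renaming is needed.
Extract every quantifier outward, since the variables are now distinct and don't occur free across branches:
  \forall j\, \forall q\, (S(j,j) \lor \neg H(q))
The quantifier \exists j sits under an odd number of negations, so it flips to \forall j.

universal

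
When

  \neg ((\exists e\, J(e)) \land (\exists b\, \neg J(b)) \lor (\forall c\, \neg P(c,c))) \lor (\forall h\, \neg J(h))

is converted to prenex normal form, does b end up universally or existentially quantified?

Push ¬ through the quantifiers and connectives to reach negation normal form:
  ((\forall e\, \neg J(e)) \lor (\forall b\, J(b))) \land (\exists c\, P(c,c)) \lor (\forall h\, \neg J(h))
All bound variables are already distinct, so no renaming is needed.
Pull the quantifiers to the front (each side's bound variable is not free in the other side):
  \forall e\, \forall b\, \exists c\, \forall h\, ((\neg J(e) \lor J(b)) \land P(c,c) \lor \neg J(h))
The quantifier \exists b sits under an odd number of negations, so it flips to \forall b.

universal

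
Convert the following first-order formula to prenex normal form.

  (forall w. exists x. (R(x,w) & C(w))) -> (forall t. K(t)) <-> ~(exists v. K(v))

forall w. exists x. exists t. forall v. exists r. exists b. forall s. forall x1. ((R(x,w) & C(w) & ~K(t) | ~K(v)) & (K(r) | ~R(s,b) | ~C(b) | K(x1)))

First replace A → B with ¬A ∨ B; A ↔ B as (¬A ∨ B) ∧ (¬B ∨ A).
  (~(~(forall w. exists x. (R(x,w) & C(w))) | (forall t. K(t))) | ~(exists v. K(v))) & (~~(exists v. K(v)) | ~(forall w. exists x. (R(x,w) & C(w))) | (forall t. K(t)))
Drive negations inward (¬∀x A ≡ ∃x ¬A, ¬∃x A ≡ ∀x ¬A, De Morgan for ∧/∨):
  ((forall w. exists x. (R(x,w) & C(w))) & (exists t. ~K(t)) | (forall v. ~K(v))) & ((exists v. K(v)) | (exists w. forall x. (~R(x,w) | ~C(w))) | (forall t. K(t)))
Give each quantifier a distinct variable: v↦r, w↦b, x↦s, t↦x1.
  ((forall w. exists x. (R(x,w) & C(w))) & (exists t. ~K(t)) | (forall v. ~K(v))) & ((exists r. K(r)) | (exists b. forall s. (~R(s,b) | ~C(b))) | (forall x1. K(x1)))
Extract every quantifier outward, since the variables are now distinct and don't occur free across branches:
  forall w. exists x. exists t. forall v. exists r. exists b. forall s. forall x1. ((R(x,w) & C(w) & ~K(t) | ~K(v)) & (K(r) | ~R(s,b) | ~C(b) | K(x1)))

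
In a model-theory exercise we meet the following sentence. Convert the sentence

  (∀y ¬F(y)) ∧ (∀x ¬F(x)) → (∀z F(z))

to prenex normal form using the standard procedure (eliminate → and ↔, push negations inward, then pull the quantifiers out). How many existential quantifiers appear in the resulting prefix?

First replace A → B with ¬A ∨ B.
  ¬((∀y ¬F(y)) ∧ (∀x ¬F(x))) ∨ (∀z F(z))
Move each ¬ inward, flipping quantifiers it crosses:
  (∃y F(y)) ∨ (∃x F(x)) ∨ (∀z F(z))
Extract every quantifier outward, since the variables are now distinct and don't occur free across branches:
  ∃y ∃x ∀z (F(y) ∨ F(x) ∨ F(z))
The prefix is ∃y ∃x ∀z: 1 universal, 2 existential.

2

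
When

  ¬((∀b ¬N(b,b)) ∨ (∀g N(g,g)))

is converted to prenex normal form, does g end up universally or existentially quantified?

existential

Push ¬ through the quantifiers and connectives to reach negation normal form:
  (∃b N(b,b)) ∧ (∃g ¬N(g,g))
Pull the quantifiers to the front (each side's bound variable is not free in the other side):
  ∃b ∃g (N(b,b) ∧ ¬N(g,g))
The quantifier ∀g sits under an odd number of negations, so it flips to ∃g.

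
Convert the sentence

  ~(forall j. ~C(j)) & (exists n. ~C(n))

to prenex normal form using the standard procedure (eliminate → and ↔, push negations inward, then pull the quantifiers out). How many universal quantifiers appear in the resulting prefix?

Push ¬ through the quantifiers and connectives to reach negation normal form:
  (exists j. C(j)) & (exists n. ~C(n))
All bound variables are already distinct, so no renaming is needed.
Extract every quantifier outward, since the variables are now distinct and don't occur free across branches:
  exists j. exists n. (C(j) & ~C(n))
The prefix is exists j exists n: 0 universal, 2 existential.

0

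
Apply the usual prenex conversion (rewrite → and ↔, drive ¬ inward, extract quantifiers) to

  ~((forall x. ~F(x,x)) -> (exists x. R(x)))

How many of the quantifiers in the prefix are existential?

Eliminate → and ↔ using ¬ and ∨.
  ~(~(forall x. ~F(x,x)) | (exists x. R(x)))
Push ¬ through the quantifiers and connectives to reach negation normal form:
  (forall x. ~F(x,x)) & (forall x. ~R(x))
Give each quantifier a distinct variable: x↦c.
  (forall x. ~F(x,x)) & (forall c. ~R(c))
Finally move all quantifiers to the prefix:
  forall x. forall c. (~F(x,x) & ~R(c))
The prefix is forall x forall c: 2 universal, 0 existential.

0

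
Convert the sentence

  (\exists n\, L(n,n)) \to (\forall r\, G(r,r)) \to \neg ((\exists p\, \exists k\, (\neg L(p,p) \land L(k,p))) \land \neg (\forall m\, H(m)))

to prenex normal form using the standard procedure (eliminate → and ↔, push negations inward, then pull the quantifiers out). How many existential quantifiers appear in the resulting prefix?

1

First replace A → B with ¬A ∨ B.
  \neg (\exists n\, L(n,n)) \lor \neg (\forall r\, G(r,r)) \lor \neg ((\exists p\, \exists k\, (\neg L(p,p) \land L(k,p))) \land \neg (\forall m\, H(m)))
Drive negations inward (¬∀x A ≡ ∃x ¬A, ¬∃x A ≡ ∀x ¬A, De Morgan for ∧/∨):
  (\forall n\, \neg L(n,n)) \lor (\exists r\, \neg G(r,r)) \lor (\forall p\, \forall k\, (L(p,p) \lor \neg L(k,p))) \lor (\forall m\, H(m))
All bound variables are already distinct, so no renaming is needed.
Finally move all quantifiers to the prefix:
  \forall n\, \exists r\, \forall p\, \forall k\, \forall m\, (\neg L(n,n) \lor \neg G(r,r) \lor L(p,p) \lor \neg L(k,p) \lor H(m))
The prefix is \forall n \exists r \forall p \forall k \forall m: 4 universal, 1 existential.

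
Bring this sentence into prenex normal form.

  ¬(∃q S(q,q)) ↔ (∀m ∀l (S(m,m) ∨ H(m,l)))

∃q ∀m ∀l ∃b ∃a ∀u ((S(q,q) ∨ S(m,m) ∨ H(m,l)) ∧ (¬S(b,b) ∧ ¬H(b,a) ∨ ¬S(u,u)))

Rewrite implications/biconditionals: A → B as ¬A ∨ B; A ↔ B as (¬A ∨ B) ∧ (¬B ∨ A).
  (¬¬(∃q S(q,q)) ∨ (∀m ∀l (S(m,m) ∨ H(m,l)))) ∧ (¬(∀m ∀l (S(m,m) ∨ H(m,l))) ∨ ¬(∃q S(q,q)))
Move each ¬ inward, flipping quantifiers it crosses:
  ((∃q S(q,q)) ∨ (∀m ∀l (S(m,m) ∨ H(m,l)))) ∧ ((∃m ∃l (¬S(m,m) ∧ ¬H(m,l))) ∨ (∀q ¬S(q,q)))
Standardize variables apart so no two quantifiers bind the same name: m↦b, l↦a, q↦u.
  ((∃q S(q,q)) ∨ (∀m ∀l (S(m,m) ∨ H(m,l)))) ∧ ((∃b ∃a (¬S(b,b) ∧ ¬H(b,a))) ∨ (∀u ¬S(u,u)))
Pull the quantifiers to the front (each side's bound variable is not free in the other side):
  ∃q ∀m ∀l ∃b ∃a ∀u ((S(q,q) ∨ S(m,m) ∨ H(m,l)) ∧ (¬S(b,b) ∧ ¬H(b,a) ∨ ¬S(u,u)))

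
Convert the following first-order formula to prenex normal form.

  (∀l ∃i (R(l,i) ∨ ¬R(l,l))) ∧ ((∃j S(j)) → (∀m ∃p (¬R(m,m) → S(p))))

∀l ∃i ∀j ∀m ∃p ((R(l,i) ∨ ¬R(l,l)) ∧ (¬S(j) ∨ R(m,m) ∨ S(p)))

Eliminate → and ↔ using ¬ and ∨.
  (∀l ∃i (R(l,i) ∨ ¬R(l,l))) ∧ (¬(∃j S(j)) ∨ (∀m ∃p (¬¬R(m,m) ∨ S(p))))
Move each ¬ inward, flipping quantifiers it crosses:
  (∀l ∃i (R(l,i) ∨ ¬R(l,l))) ∧ ((∀j ¬S(j)) ∨ (∀m ∃p (R(m,m) ∨ S(p))))
Pull the quantifiers to the front (each side's bound variable is not free in the other side):
  ∀l ∃i ∀j ∀m ∃p ((R(l,i) ∨ ¬R(l,l)) ∧ (¬S(j) ∨ R(m,m) ∨ S(p)))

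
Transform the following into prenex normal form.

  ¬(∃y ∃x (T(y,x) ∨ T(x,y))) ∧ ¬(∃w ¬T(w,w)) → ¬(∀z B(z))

First replace A → B with ¬A ∨ B.
  ¬(¬(∃y ∃x (T(y,x) ∨ T(x,y))) ∧ ¬(∃w ¬T(w,w))) ∨ ¬(∀z B(z))
Drive negations inward (¬∀x A ≡ ∃x ¬A, ¬∃x A ≡ ∀x ¬A, De Morgan for ∧/∨):
  (∃y ∃x (T(y,x) ∨ T(x,y))) ∨ (∃w ¬T(w,w)) ∨ (∃z ¬B(z))
Extract every quantifier outward, since the variables are now distinct and don't occur free across branches:
  ∃y ∃x ∃w ∃z (T(y,x) ∨ T(x,y) ∨ ¬T(w,w) ∨ ¬B(z))

∃y ∃x ∃w ∃z (T(y,x) ∨ T(x,y) ∨ ¬T(w,w) ∨ ¬B(z))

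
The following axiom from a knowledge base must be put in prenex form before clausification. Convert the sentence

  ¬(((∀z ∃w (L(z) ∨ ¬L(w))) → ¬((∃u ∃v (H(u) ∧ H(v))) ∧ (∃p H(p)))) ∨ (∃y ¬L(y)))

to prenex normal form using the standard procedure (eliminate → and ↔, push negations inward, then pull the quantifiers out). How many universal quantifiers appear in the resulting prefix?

2

Rewrite implications/biconditionals: A → B as ¬A ∨ B.
  ¬(¬(∀z ∃w (L(z) ∨ ¬L(w))) ∨ ¬((∃u ∃v (H(u) ∧ H(v))) ∧ (∃p H(p))) ∨ (∃y ¬L(y)))
Drive negations inward (¬∀x A ≡ ∃x ¬A, ¬∃x A ≡ ∀x ¬A, De Morgan for ∧/∨):
  (∀z ∃w (L(z) ∨ ¬L(w))) ∧ (∃u ∃v (H(u) ∧ H(v))) ∧ (∃p H(p)) ∧ (∀y L(y))
All bound variables are already distinct, so no renaming is needed.
Extract every quantifier outward, since the variables are now distinct and don't occur free across branches:
  ∀z ∃w ∃u ∃v ∃p ∀y ((L(z) ∨ ¬L(w)) ∧ H(u) ∧ H(v) ∧ H(p) ∧ L(y))
The prefix is ∀z ∃w ∃u ∃v ∃p ∀y: 2 universal, 4 existential.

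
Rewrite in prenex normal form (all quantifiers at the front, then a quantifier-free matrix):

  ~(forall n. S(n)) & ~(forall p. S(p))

exists n. exists p. (~S(n) & ~S(p))

Push ¬ through the quantifiers and connectives to reach negation normal form:
  (exists n. ~S(n)) & (exists p. ~S(p))
Extract every quantifier outward, since the variables are now distinct and don't occur free across branches:
  exists n. exists p. (~S(n) & ~S(p))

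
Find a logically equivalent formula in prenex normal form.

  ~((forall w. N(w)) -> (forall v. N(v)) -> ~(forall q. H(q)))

forall w. forall v. forall q. (N(w) & N(v) & H(q))

Rewrite implications/biconditionals: A → B as ¬A ∨ B.
  ~(~(forall w. N(w)) | ~(forall v. N(v)) | ~(forall q. H(q)))
Drive negations inward (¬∀x A ≡ ∃x ¬A, ¬∃x A ≡ ∀x ¬A, De Morgan for ∧/∨):
  (forall w. N(w)) & (forall v. N(v)) & (forall q. H(q))
Extract every quantifier outward, since the variables are now distinct and don't occur free across branches:
  forall w. forall v. forall q. (N(w) & N(v) & H(q))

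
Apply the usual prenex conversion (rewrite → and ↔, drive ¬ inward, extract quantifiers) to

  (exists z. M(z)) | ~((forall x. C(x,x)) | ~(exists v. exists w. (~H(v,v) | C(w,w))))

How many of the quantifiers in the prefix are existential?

4

Drive negations inward (¬∀x A ≡ ∃x ¬A, ¬∃x A ≡ ∀x ¬A, De Morgan for ∧/∨):
  (exists z. M(z)) | (exists x. ~C(x,x)) & (exists v. exists w. (~H(v,v) | C(w,w)))
All bound variables are already distinct, so no renaming is needed.
Pull the quantifiers to the front (each side's bound variable is not free in the other side):
  exists z. exists x. exists v. exists w. (M(z) | ~C(x,x) & (~H(v,v) | C(w,w)))
The prefix is exists z exists x exists v exists w: 0 universal, 4 existential.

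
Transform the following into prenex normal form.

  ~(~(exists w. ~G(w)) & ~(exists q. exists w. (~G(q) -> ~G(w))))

First replace A → B with ¬A ∨ B.
  ~(~(exists w. ~G(w)) & ~(exists q. exists w. (~~G(q) | ~G(w))))
Drive negations inward (¬∀x A ≡ ∃x ¬A, ¬∃x A ≡ ∀x ¬A, De Morgan for ∧/∨):
  (exists w. ~G(w)) | (exists q. exists w. (G(q) | ~G(w)))
Rename bound variables to avoid capture: w↦w1.
  (exists w. ~G(w)) | (exists q. exists w1. (G(q) | ~G(w1)))
Finally move all quantifiers to the prefix:
  exists w. exists q. exists w1. (~G(w) | G(q) | ~G(w1))

exists w. exists q. exists w1. (~G(w) | G(q) | ~G(w1))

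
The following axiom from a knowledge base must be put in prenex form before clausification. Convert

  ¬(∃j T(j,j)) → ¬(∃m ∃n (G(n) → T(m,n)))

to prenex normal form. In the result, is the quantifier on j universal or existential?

existential

First replace A → B with ¬A ∨ B.
  ¬¬(∃j T(j,j)) ∨ ¬(∃m ∃n (¬G(n) ∨ T(m,n)))
Drive negations inward (¬∀x A ≡ ∃x ¬A, ¬∃x A ≡ ∀x ¬A, De Morgan for ∧/∨):
  (∃j T(j,j)) ∨ (∀m ∀n (G(n) ∧ ¬T(m,n)))
Finally move all quantifiers to the prefix:
  ∃j ∀m ∀n (T(j,j) ∨ G(n) ∧ ¬T(m,n))
The quantifier ∃j sits under an even number of negations (counting the antecedent side of each →), so it remains existential.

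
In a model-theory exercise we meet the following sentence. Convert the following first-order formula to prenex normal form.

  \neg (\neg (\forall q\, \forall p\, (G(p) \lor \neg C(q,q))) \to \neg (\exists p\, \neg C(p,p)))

Eliminate → and ↔ using ¬ and ∨.
  \neg (\neg \neg (\forall q\, \forall p\, (G(p) \lor \neg C(q,q))) \lor \neg (\exists p\, \neg C(p,p)))
Move each ¬ inward, flipping quantifiers it crosses:
  (\exists q\, \exists p\, (\neg G(p) \land C(q,q))) \land (\exists p\, \neg C(p,p))
Standardize variables apart so no two quantifiers bind the same name: p↦r.
  (\exists q\, \exists p\, (\neg G(p) \land C(q,q))) \land (\exists r\, \neg C(r,r))
Pull the quantifiers to the front (each side's bound variable is not free in the other side):
  \exists q\, \exists p\, \exists r\, (\neg G(p) \land C(q,q) \land \neg C(r,r))

\exists q\, \exists p\, \exists r\, (\neg G(p) \land C(q,q) \land \neg C(r,r))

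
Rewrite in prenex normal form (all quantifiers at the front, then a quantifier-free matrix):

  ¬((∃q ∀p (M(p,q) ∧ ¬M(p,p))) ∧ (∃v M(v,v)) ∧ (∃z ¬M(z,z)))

Push ¬ through the quantifiers and connectives to reach negation normal form:
  (∀q ∃p (¬M(p,q) ∨ M(p,p))) ∨ (∀v ¬M(v,v)) ∨ (∀z M(z,z))
Pull the quantifiers to the front (each side's bound variable is not free in the other side):
  ∀q ∃p ∀v ∀z (¬M(p,q) ∨ M(p,p) ∨ ¬M(v,v) ∨ M(z,z))

∀q ∃p ∀v ∀z (¬M(p,q) ∨ M(p,p) ∨ ¬M(v,v) ∨ M(z,z))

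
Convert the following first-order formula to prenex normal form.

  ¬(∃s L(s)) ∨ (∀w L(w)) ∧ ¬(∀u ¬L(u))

∀s ∀w ∃u (¬L(s) ∨ L(w) ∧ L(u))

Drive negations inward (¬∀x A ≡ ∃x ¬A, ¬∃x A ≡ ∀x ¬A, De Morgan for ∧/∨):
  (∀s ¬L(s)) ∨ (∀w L(w)) ∧ (∃u L(u))
Extract every quantifier outward, since the variables are now distinct and don't occur free across branches:
  ∀s ∀w ∃u (¬L(s) ∨ L(w) ∧ L(u))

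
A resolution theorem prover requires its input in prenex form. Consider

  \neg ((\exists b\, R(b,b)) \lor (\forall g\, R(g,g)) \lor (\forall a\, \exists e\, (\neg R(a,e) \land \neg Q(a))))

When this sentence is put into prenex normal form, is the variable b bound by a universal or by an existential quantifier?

Push ¬ through the quantifiers and connectives to reach negation normal form:
  (\forall b\, \neg R(b,b)) \land (\exists g\, \neg R(g,g)) \land (\exists a\, \forall e\, (R(a,e) \lor Q(a)))
All bound variables are already distinct, so no renaming is needed.
Extract every quantifier outward, since the variables are now distinct and don't occur free across branches:
  \forall b\, \exists g\, \exists a\, \forall e\, (\neg R(b,b) \land \neg R(g,g) \land (R(a,e) \lor Q(a)))
The quantifier \exists b sits under an odd number of negations, so it flips to \forall b.

universal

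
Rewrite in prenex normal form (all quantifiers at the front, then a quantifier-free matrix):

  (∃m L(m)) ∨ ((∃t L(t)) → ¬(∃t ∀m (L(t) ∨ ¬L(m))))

Eliminate → and ↔ using ¬ and ∨.
  (∃m L(m)) ∨ ¬(∃t L(t)) ∨ ¬(∃t ∀m (L(t) ∨ ¬L(m)))
Drive negations inward (¬∀x A ≡ ∃x ¬A, ¬∃x A ≡ ∀x ¬A, De Morgan for ∧/∨):
  (∃m L(m)) ∨ (∀t ¬L(t)) ∨ (∀t ∃m (¬L(t) ∧ L(m)))
Rename bound variables to avoid capture: t↦w1, m↦r.
  (∃m L(m)) ∨ (∀t ¬L(t)) ∨ (∀w1 ∃r (¬L(w1) ∧ L(r)))
Extract every quantifier outward, since the variables are now distinct and don't occur free across branches:
  ∃m ∀t ∀w1 ∃r (L(m) ∨ ¬L(t) ∨ ¬L(w1) ∧ L(r))

∃m ∀t ∀w1 ∃r (L(m) ∨ ¬L(t) ∨ ¬L(w1) ∧ L(r))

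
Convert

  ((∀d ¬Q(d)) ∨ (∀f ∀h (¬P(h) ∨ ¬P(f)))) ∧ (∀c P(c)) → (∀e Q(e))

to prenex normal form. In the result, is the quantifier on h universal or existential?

existential

Eliminate → and ↔ using ¬ and ∨.
  ¬(((∀d ¬Q(d)) ∨ (∀f ∀h (¬P(h) ∨ ¬P(f)))) ∧ (∀c P(c))) ∨ (∀e Q(e))
Push ¬ through the quantifiers and connectives to reach negation normal form:
  (∃d Q(d)) ∧ (∃f ∃h (P(h) ∧ P(f))) ∨ (∃c ¬P(c)) ∨ (∀e Q(e))
All bound variables are already distinct, so no renaming is needed.
Extract every quantifier outward, since the variables are now distinct and don't occur free across branches:
  ∃d ∃f ∃h ∃c ∀e (Q(d) ∧ P(h) ∧ P(f) ∨ ¬P(c) ∨ Q(e))
The quantifier ∀h sits under an odd number of negations (counting the antecedent side of each →), so it flips to ∃h.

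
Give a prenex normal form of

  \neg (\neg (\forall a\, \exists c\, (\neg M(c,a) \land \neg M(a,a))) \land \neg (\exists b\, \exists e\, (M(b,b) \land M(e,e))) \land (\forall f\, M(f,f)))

Move each ¬ inward, flipping quantifiers it crosses:
  (\forall a\, \exists c\, (\neg M(c,a) \land \neg M(a,a))) \lor (\exists b\, \exists e\, (M(b,b) \land M(e,e))) \lor (\exists f\, \neg M(f,f))
All bound variables are already distinct, so no renaming is needed.
Extract every quantifier outward, since the variables are now distinct and don't occur free across branches:
  \forall a\, \exists c\, \exists b\, \exists e\, \exists f\, (\neg M(c,a) \land \neg M(a,a) \lor M(b,b) \land M(e,e) \lor \neg M(f,f))

\forall a\, \exists c\, \exists b\, \exists e\, \exists f\, (\neg M(c,a) \land \neg M(a,a) \lor M(b,b) \land M(e,e) \lor \neg M(f,f))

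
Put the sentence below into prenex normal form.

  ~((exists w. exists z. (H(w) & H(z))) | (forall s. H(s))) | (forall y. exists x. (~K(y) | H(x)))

forall w. forall z. exists s. forall y. exists x. ((~H(w) | ~H(z)) & ~H(s) | ~K(y) | H(x))

Move each ¬ inward, flipping quantifiers it crosses:
  (forall w. forall z. (~H(w) | ~H(z))) & (exists s. ~H(s)) | (forall y. exists x. (~K(y) | H(x)))
Pull the quantifiers to the front (each side's bound variable is not free in the other side):
  forall w. forall z. exists s. forall y. exists x. ((~H(w) | ~H(z)) & ~H(s) | ~K(y) | H(x))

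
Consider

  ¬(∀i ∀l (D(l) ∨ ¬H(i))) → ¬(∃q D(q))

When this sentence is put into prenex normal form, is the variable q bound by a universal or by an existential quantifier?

universal

First replace A → B with ¬A ∨ B.
  ¬¬(∀i ∀l (D(l) ∨ ¬H(i))) ∨ ¬(∃q D(q))
Move each ¬ inward, flipping quantifiers it crosses:
  (∀i ∀l (D(l) ∨ ¬H(i))) ∨ (∀q ¬D(q))
All bound variables are already distinct, so no renaming is needed.
Finally move all quantifiers to the prefix:
  ∀i ∀l ∀q (D(l) ∨ ¬H(i) ∨ ¬D(q))
The quantifier ∃q sits under an odd number of negations (counting the antecedent side of each →), so it flips to ∀q.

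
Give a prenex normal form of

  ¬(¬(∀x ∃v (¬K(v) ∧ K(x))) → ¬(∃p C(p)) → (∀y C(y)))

First replace A → B with ¬A ∨ B.
  ¬(¬¬(∀x ∃v (¬K(v) ∧ K(x))) ∨ ¬¬(∃p C(p)) ∨ (∀y C(y)))
Drive negations inward (¬∀x A ≡ ∃x ¬A, ¬∃x A ≡ ∀x ¬A, De Morgan for ∧/∨):
  (∃x ∀v (K(v) ∨ ¬K(x))) ∧ (∀p ¬C(p)) ∧ (∃y ¬C(y))
All bound variables are already distinct, so no renaming is needed.
Finally move all quantifiers to the prefix:
  ∃x ∀v ∀p ∃y ((K(v) ∨ ¬K(x)) ∧ ¬C(p) ∧ ¬C(y))

∃x ∀v ∀p ∃y ((K(v) ∨ ¬K(x)) ∧ ¬C(p) ∧ ¬C(y))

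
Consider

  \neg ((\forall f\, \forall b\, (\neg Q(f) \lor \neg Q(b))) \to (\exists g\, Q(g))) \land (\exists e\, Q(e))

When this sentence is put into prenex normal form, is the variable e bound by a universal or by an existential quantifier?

First replace A → B with ¬A ∨ B.
  \neg (\neg (\forall f\, \forall b\, (\neg Q(f) \lor \neg Q(b))) \lor (\exists g\, Q(g))) \land (\exists e\, Q(e))
Push ¬ through the quantifiers and connectives to reach negation normal form:
  (\forall f\, \forall b\, (\neg Q(f) \lor \neg Q(b))) \land (\forall g\, \neg Q(g)) \land (\exists e\, Q(e))
All bound variables are already distinct, so no renaming is needed.
Finally move all quantifiers to the prefix:
  \forall f\, \forall b\, \forall g\, \exists e\, ((\neg Q(f) \lor \neg Q(b)) \land \neg Q(g) \land Q(e))
The quantifier \exists e sits under an even number of negations (counting the antecedent side of each →), so it remains existential.

existential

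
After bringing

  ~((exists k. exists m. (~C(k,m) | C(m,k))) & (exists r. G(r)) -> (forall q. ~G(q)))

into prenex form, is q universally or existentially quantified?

Eliminate → and ↔ using ¬ and ∨.
  ~(~((exists k. exists m. (~C(k,m) | C(m,k))) & (exists r. G(r))) | (forall q. ~G(q)))
Drive negations inward (¬∀x A ≡ ∃x ¬A, ¬∃x A ≡ ∀x ¬A, De Morgan for ∧/∨):
  (exists k. exists m. (~C(k,m) | C(m,k))) & (exists r. G(r)) & (exists q. G(q))
Extract every quantifier outward, since the variables are now distinct and don't occur free across branches:
  exists k. exists m. exists r. exists q. ((~C(k,m) | C(m,k)) & G(r) & G(q))
The quantifier forall q sits under an odd number of negations (counting the antecedent side of each →), so it flips to exists q.

existential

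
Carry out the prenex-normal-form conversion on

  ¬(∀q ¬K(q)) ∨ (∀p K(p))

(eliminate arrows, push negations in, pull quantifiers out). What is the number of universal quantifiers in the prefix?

1

Drive negations inward (¬∀x A ≡ ∃x ¬A, ¬∃x A ≡ ∀x ¬A, De Morgan for ∧/∨):
  (∃q K(q)) ∨ (∀p K(p))
All bound variables are already distinct, so no renaming is needed.
Pull the quantifiers to the front (each side's bound variable is not free in the other side):
  ∃q ∀p (K(q) ∨ K(p))
The prefix is ∃q ∀p: 1 universal, 1 existential.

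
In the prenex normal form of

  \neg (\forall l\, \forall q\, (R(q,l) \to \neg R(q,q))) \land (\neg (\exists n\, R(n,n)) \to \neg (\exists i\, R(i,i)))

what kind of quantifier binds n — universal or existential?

existential

Rewrite implications/biconditionals: A → B as ¬A ∨ B.
  \neg (\forall l\, \forall q\, (\neg R(q,l) \lor \neg R(q,q))) \land (\neg \neg (\exists n\, R(n,n)) \lor \neg (\exists i\, R(i,i)))
Drive negations inward (¬∀x A ≡ ∃x ¬A, ¬∃x A ≡ ∀x ¬A, De Morgan for ∧/∨):
  (\exists l\, \exists q\, (R(q,l) \land R(q,q))) \land ((\exists n\, R(n,n)) \lor (\forall i\, \neg R(i,i)))
All bound variables are already distinct, so no renaming is needed.
Extract every quantifier outward, since the variables are now distinct and don't occur free across branches:
  \exists l\, \exists q\, \exists n\, \forall i\, (R(q,l) \land R(q,q) \land (R(n,n) \lor \neg R(i,i)))
The quantifier \exists n sits under an even number of negations (counting the antecedent side of each →), so it remains existential.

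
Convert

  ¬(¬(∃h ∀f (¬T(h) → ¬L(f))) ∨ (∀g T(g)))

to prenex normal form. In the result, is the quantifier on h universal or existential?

existential

First replace A → B with ¬A ∨ B.
  ¬(¬(∃h ∀f (¬¬T(h) ∨ ¬L(f))) ∨ (∀g T(g)))
Move each ¬ inward, flipping quantifiers it crosses:
  (∃h ∀f (T(h) ∨ ¬L(f))) ∧ (∃g ¬T(g))
Finally move all quantifiers to the prefix:
  ∃h ∀f ∃g ((T(h) ∨ ¬L(f)) ∧ ¬T(g))
The quantifier ∃h sits under an even number of negations (counting the antecedent side of each →), so it remains existential.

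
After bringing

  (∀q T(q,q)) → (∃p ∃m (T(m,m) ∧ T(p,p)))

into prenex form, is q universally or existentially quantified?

First replace A → B with ¬A ∨ B.
  ¬(∀q T(q,q)) ∨ (∃p ∃m (T(m,m) ∧ T(p,p)))
Push ¬ through the quantifiers and connectives to reach negation normal form:
  (∃q ¬T(q,q)) ∨ (∃p ∃m (T(m,m) ∧ T(p,p)))
All bound variables are already distinct, so no renaming is needed.
Extract every quantifier outward, since the variables are now distinct and don't occur free across branches:
  ∃q ∃p ∃m (¬T(q,q) ∨ T(m,m) ∧ T(p,p))
The quantifier ∀q sits under an odd number of negations (counting the antecedent side of each →), so it flips to ∃q.

existential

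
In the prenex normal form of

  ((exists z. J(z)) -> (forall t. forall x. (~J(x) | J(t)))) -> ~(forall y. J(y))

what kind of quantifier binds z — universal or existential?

existential

Rewrite implications/biconditionals: A → B as ¬A ∨ B.
  ~(~(exists z. J(z)) | (forall t. forall x. (~J(x) | J(t)))) | ~(forall y. J(y))
Move each ¬ inward, flipping quantifiers it crosses:
  (exists z. J(z)) & (exists t. exists x. (J(x) & ~J(t))) | (exists y. ~J(y))
Finally move all quantifiers to the prefix:
  exists z. exists t. exists x. exists y. (J(z) & J(x) & ~J(t) | ~J(y))
The quantifier exists z sits under an even number of negations (counting the antecedent side of each →), so it remains existential.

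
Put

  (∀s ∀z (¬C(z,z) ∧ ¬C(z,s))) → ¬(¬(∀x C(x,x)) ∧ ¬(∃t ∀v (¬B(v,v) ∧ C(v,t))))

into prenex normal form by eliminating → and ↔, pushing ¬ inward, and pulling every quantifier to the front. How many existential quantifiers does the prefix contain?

Rewrite implications/biconditionals: A → B as ¬A ∨ B.
  ¬(∀s ∀z (¬C(z,z) ∧ ¬C(z,s))) ∨ ¬(¬(∀x C(x,x)) ∧ ¬(∃t ∀v (¬B(v,v) ∧ C(v,t))))
Drive negations inward (¬∀x A ≡ ∃x ¬A, ¬∃x A ≡ ∀x ¬A, De Morgan for ∧/∨):
  (∃s ∃z (C(z,z) ∨ C(z,s))) ∨ (∀x C(x,x)) ∨ (∃t ∀v (¬B(v,v) ∧ C(v,t)))
All bound variables are already distinct, so no renaming is needed.
Pull the quantifiers to the front (each side's bound variable is not free in the other side):
  ∃s ∃z ∀x ∃t ∀v (C(z,z) ∨ C(z,s) ∨ C(x,x) ∨ ¬B(v,v) ∧ C(v,t))
The prefix is ∃s ∃z ∀x ∃t ∀v: 2 universal, 3 existential.

3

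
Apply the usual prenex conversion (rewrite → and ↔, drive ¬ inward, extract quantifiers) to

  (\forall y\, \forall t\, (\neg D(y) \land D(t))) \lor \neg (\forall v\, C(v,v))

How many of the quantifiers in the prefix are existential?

1

Drive negations inward (¬∀x A ≡ ∃x ¬A, ¬∃x A ≡ ∀x ¬A, De Morgan for ∧/∨):
  (\forall y\, \forall t\, (\neg D(y) \land D(t))) \lor (\exists v\, \neg C(v,v))
Finally move all quantifiers to the prefix:
  \forall y\, \forall t\, \exists v\, (\neg D(y) \land D(t) \lor \neg C(v,v))
The prefix is \forall y \forall t \exists v: 2 universal, 1 existential.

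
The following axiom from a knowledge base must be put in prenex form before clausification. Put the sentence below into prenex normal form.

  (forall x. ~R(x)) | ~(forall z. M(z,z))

forall x. exists z. (~R(x) | ~M(z,z))

Move each ¬ inward, flipping quantifiers it crosses:
  (forall x. ~R(x)) | (exists z. ~M(z,z))
All bound variables are already distinct, so no renaming is needed.
Finally move all quantifiers to the prefix:
  forall x. exists z. (~R(x) | ~M(z,z))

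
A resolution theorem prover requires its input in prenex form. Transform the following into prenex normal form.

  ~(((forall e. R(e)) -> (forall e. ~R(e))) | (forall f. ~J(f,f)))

forall e. exists b. exists f. (R(e) & R(b) & J(f,f))

First replace A → B with ¬A ∨ B.
  ~(~(forall e. R(e)) | (forall e. ~R(e)) | (forall f. ~J(f,f)))
Move each ¬ inward, flipping quantifiers it crosses:
  (forall e. R(e)) & (exists e. R(e)) & (exists f. J(f,f))
Give each quantifier a distinct variable: e↦b.
  (forall e. R(e)) & (exists b. R(b)) & (exists f. J(f,f))
Pull the quantifiers to the front (each side's bound variable is not free in the other side):
  forall e. exists b. exists f. (R(e) & R(b) & J(f,f))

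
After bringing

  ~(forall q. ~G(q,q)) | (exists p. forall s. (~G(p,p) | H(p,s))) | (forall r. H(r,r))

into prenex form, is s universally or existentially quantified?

universal

Push ¬ through the quantifiers and connectives to reach negation normal form:
  (exists q. G(q,q)) | (exists p. forall s. (~G(p,p) | H(p,s))) | (forall r. H(r,r))
All bound variables are already distinct, so no renaming is needed.
Pull the quantifiers to the front (each side's bound variable is not free in the other side):
  exists q. exists p. forall s. forall r. (G(q,q) | ~G(p,p) | H(p,s) | H(r,r))
The quantifier forall s sits under an even number of negations, so it remains universal.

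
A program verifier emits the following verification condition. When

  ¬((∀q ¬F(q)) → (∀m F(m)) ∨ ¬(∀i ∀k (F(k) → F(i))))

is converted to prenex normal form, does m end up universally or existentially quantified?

existential

First replace A → B with ¬A ∨ B.
  ¬(¬(∀q ¬F(q)) ∨ (∀m F(m)) ∨ ¬(∀i ∀k (¬F(k) ∨ F(i))))
Move each ¬ inward, flipping quantifiers it crosses:
  (∀q ¬F(q)) ∧ (∃m ¬F(m)) ∧ (∀i ∀k (¬F(k) ∨ F(i)))
All bound variables are already distinct, so no renaming is needed.
Extract every quantifier outward, since the variables are now distinct and don't occur free across branches:
  ∀q ∃m ∀i ∀k (¬F(q) ∧ ¬F(m) ∧ (¬F(k) ∨ F(i)))
The quantifier ∀m sits under an odd number of negations (counting the antecedent side of each →), so it flips to ∃m.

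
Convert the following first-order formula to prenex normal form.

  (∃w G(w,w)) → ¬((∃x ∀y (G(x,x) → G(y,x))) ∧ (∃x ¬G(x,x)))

First replace A → B with ¬A ∨ B.
  ¬(∃w G(w,w)) ∨ ¬((∃x ∀y (¬G(x,x) ∨ G(y,x))) ∧ (∃x ¬G(x,x)))
Move each ¬ inward, flipping quantifiers it crosses:
  (∀w ¬G(w,w)) ∨ (∀x ∃y (G(x,x) ∧ ¬G(y,x))) ∨ (∀x G(x,x))
Give each quantifier a distinct variable: x↦z1.
  (∀w ¬G(w,w)) ∨ (∀x ∃y (G(x,x) ∧ ¬G(y,x))) ∨ (∀z1 G(z1,z1))
Finally move all quantifiers to the prefix:
  ∀w ∀x ∃y ∀z1 (¬G(w,w) ∨ G(x,x) ∧ ¬G(y,x) ∨ G(z1,z1))

∀w ∀x ∃y ∀z1 (¬G(w,w) ∨ G(x,x) ∧ ¬G(y,x) ∨ G(z1,z1))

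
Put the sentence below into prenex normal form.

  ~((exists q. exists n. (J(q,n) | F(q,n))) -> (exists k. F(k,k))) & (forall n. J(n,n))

Eliminate → and ↔ using ¬ and ∨.
  ~(~(exists q. exists n. (J(q,n) | F(q,n))) | (exists k. F(k,k))) & (forall n. J(n,n))
Drive negations inward (¬∀x A ≡ ∃x ¬A, ¬∃x A ≡ ∀x ¬A, De Morgan for ∧/∨):
  (exists q. exists n. (J(q,n) | F(q,n))) & (forall k. ~F(k,k)) & (forall n. J(n,n))
Rename bound variables to avoid capture: n↦y1.
  (exists q. exists n. (J(q,n) | F(q,n))) & (forall k. ~F(k,k)) & (forall y1. J(y1,y1))
Pull the quantifiers to the front (each side's bound variable is not free in the other side):
  exists q. exists n. forall k. forall y1. ((J(q,n) | F(q,n)) & ~F(k,k) & J(y1,y1))

exists q. exists n. forall k. forall y1. ((J(q,n) | F(q,n)) & ~F(k,k) & J(y1,y1))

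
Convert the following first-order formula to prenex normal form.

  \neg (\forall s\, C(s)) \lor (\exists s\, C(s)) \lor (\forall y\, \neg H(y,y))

Drive negations inward (¬∀x A ≡ ∃x ¬A, ¬∃x A ≡ ∀x ¬A, De Morgan for ∧/∨):
  (\exists s\, \neg C(s)) \lor (\exists s\, C(s)) \lor (\forall y\, \neg H(y,y))
Standardize variables apart so no two quantifiers bind the same name: s↦z1.
  (\exists s\, \neg C(s)) \lor (\exists z1\, C(z1)) \lor (\forall y\, \neg H(y,y))
Extract every quantifier outward, since the variables are now distinct and don't occur free across branches:
  \exists s\, \exists z1\, \forall y\, (\neg C(s) \lor C(z1) \lor \neg H(y,y))

\exists s\, \exists z1\, \forall y\, (\neg C(s) \lor C(z1) \lor \neg H(y,y))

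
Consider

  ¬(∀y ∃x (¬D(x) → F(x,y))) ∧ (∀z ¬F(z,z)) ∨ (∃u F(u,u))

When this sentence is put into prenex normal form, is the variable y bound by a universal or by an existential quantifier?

existential

Rewrite implications/biconditionals: A → B as ¬A ∨ B.
  ¬(∀y ∃x (¬¬D(x) ∨ F(x,y))) ∧ (∀z ¬F(z,z)) ∨ (∃u F(u,u))
Move each ¬ inward, flipping quantifiers it crosses:
  (∃y ∀x (¬D(x) ∧ ¬F(x,y))) ∧ (∀z ¬F(z,z)) ∨ (∃u F(u,u))
Extract every quantifier outward, since the variables are now distinct and don't occur free across branches:
  ∃y ∀x ∀z ∃u (¬D(x) ∧ ¬F(x,y) ∧ ¬F(z,z) ∨ F(u,u))
The quantifier ∀y sits under an odd number of negations (counting the antecedent side of each →), so it flips to ∃y.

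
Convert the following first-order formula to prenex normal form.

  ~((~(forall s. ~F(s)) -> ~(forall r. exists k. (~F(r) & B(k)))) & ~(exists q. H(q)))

Eliminate → and ↔ using ¬ and ∨.
  ~((~~(forall s. ~F(s)) | ~(forall r. exists k. (~F(r) & B(k)))) & ~(exists q. H(q)))
Push ¬ through the quantifiers and connectives to reach negation normal form:
  (exists s. F(s)) & (forall r. exists k. (~F(r) & B(k))) | (exists q. H(q))
Extract every quantifier outward, since the variables are now distinct and don't occur free across branches:
  exists s. forall r. exists k. exists q. (F(s) & ~F(r) & B(k) | H(q))

exists s. forall r. exists k. exists q. (F(s) & ~F(r) & B(k) | H(q))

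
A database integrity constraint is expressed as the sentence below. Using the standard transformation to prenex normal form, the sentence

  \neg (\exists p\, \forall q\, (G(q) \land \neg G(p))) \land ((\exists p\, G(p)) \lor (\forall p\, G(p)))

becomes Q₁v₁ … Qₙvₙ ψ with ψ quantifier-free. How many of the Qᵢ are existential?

Move each ¬ inward, flipping quantifiers it crosses:
  (\forall p\, \exists q\, (\neg G(q) \lor G(p))) \land ((\exists p\, G(p)) \lor (\forall p\, G(p)))
Standardize variables apart so no two quantifiers bind the same name: p↦z, p↦t.
  (\forall p\, \exists q\, (\neg G(q) \lor G(p))) \land ((\exists z\, G(z)) \lor (\forall t\, G(t)))
Finally move all quantifiers to the prefix:
  \forall p\, \exists q\, \exists z\, \forall t\, ((\neg G(q) \lor G(p)) \land (G(z) \lor G(t)))
The prefix is \forall p \exists q \exists z \forall t: 2 universal, 2 existential.

2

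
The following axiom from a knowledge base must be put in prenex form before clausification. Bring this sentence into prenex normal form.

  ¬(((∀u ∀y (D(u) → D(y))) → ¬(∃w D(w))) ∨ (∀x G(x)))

∀u ∀y ∃w ∃x ((¬D(u) ∨ D(y)) ∧ D(w) ∧ ¬G(x))

Eliminate → and ↔ using ¬ and ∨.
  ¬(¬(∀u ∀y (¬D(u) ∨ D(y))) ∨ ¬(∃w D(w)) ∨ (∀x G(x)))
Drive negations inward (¬∀x A ≡ ∃x ¬A, ¬∃x A ≡ ∀x ¬A, De Morgan for ∧/∨):
  (∀u ∀y (¬D(u) ∨ D(y))) ∧ (∃w D(w)) ∧ (∃x ¬G(x))
All bound variables are already distinct, so no renaming is needed.
Pull the quantifiers to the front (each side's bound variable is not free in the other side):
  ∀u ∀y ∃w ∃x ((¬D(u) ∨ D(y)) ∧ D(w) ∧ ¬G(x))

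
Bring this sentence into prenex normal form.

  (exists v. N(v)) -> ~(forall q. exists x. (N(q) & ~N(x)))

forall v. exists q. forall x. (~N(v) | ~N(q) | N(x))

Eliminate → and ↔ using ¬ and ∨.
  ~(exists v. N(v)) | ~(forall q. exists x. (N(q) & ~N(x)))
Push ¬ through the quantifiers and connectives to reach negation normal form:
  (forall v. ~N(v)) | (exists q. forall x. (~N(q) | N(x)))
Pull the quantifiers to the front (each side's bound variable is not free in the other side):
  forall v. exists q. forall x. (~N(v) | ~N(q) | N(x))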